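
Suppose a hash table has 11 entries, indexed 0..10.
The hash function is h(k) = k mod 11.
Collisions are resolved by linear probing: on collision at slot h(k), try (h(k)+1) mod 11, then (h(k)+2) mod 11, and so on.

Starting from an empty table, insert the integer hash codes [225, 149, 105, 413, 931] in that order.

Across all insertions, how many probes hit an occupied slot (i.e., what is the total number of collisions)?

Insert 225: h=5, slot 5 empty -> index 5.
Insert 149: h=6, slot 6 empty -> index 6.
Insert 105: h=6, slot 6 occupied -> index 7.
Insert 413: h=6, slots 6,7 occupied -> index 8.
Insert 931: h=7, slots 7,8 occupied -> index 9.
Table: [—, —, —, —, —, 225, 149, 105, 413, 931, —]

5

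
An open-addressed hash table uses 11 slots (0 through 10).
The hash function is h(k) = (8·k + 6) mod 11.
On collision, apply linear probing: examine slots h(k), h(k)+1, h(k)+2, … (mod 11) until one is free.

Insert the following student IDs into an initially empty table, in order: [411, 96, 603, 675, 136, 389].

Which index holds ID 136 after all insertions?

Insert 411: h=5, slot 5 empty → index 5.
Insert 96: h=4, slot 4 empty → index 4.
Insert 603: h=1, slot 1 empty → index 1.
Insert 675: h=5, slot 5 occupied → index 6.
Insert 136: h=5, slots 5,6 occupied → index 7.
Insert 389: h=5, slots 5,6,7 occupied → index 8.
Table: [∅, 603, ∅, ∅, 96, 411, 675, 136, 389, ∅, ∅]

7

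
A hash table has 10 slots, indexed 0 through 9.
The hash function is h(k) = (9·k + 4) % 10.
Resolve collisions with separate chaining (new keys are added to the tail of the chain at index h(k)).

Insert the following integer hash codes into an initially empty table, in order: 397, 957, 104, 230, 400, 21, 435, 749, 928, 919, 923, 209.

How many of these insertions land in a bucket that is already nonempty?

Insert 397: h=7, bucket 7 empty → new chain.
Insert 957: h=7, bucket 7 nonempty → append to chain.
Insert 104: h=0, bucket 0 empty → new chain.
Insert 230: h=4, bucket 4 empty → new chain.
Insert 400: h=4, bucket 4 nonempty → append to chain.
Insert 21: h=3, bucket 3 empty → new chain.
Insert 435: h=9, bucket 9 empty → new chain.
Insert 749: h=5, bucket 5 empty → new chain.
Insert 928: h=6, bucket 6 empty → new chain.
Insert 919: h=5, bucket 5 nonempty → append to chain.
Insert 923: h=1, bucket 1 empty → new chain.
Insert 209: h=5, bucket 5 nonempty → append to chain.
Final buckets:
0: 104
1: 923
2: _
3: 21
4: 230 -> 400
5: 749 -> 919 -> 209
6: 928
7: 397 -> 957
8: _
9: 435

4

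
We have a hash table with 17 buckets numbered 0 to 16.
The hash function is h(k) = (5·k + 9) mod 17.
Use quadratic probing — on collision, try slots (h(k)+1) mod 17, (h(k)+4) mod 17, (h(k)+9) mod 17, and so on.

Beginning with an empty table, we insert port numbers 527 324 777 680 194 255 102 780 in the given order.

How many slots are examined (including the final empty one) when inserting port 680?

2

527 hashes to 9; slot 9 is free → place at 9.
324 hashes to 14; slot 14 is free → place at 14.
777 hashes to 1; slot 1 is free → place at 1.
680 hashes to 9; 9 taken → place at 10.
194 hashes to 10; 10 taken → place at 11.
255 hashes to 9; 9,10 taken → place at 13.
102 hashes to 9; 9,10,13,1 taken → place at 8.
780 hashes to 16; slot 16 is free → place at 16.
Table: [_, 777, _, _, _, _, _, _, 102, 527, 680, 194, _, 255, 324, _, 780]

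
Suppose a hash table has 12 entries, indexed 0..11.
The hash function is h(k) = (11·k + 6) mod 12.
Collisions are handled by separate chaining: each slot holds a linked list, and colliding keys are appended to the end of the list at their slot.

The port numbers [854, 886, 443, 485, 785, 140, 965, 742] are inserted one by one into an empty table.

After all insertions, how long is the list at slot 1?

3

854 → bucket 4
886 → bucket 8
443 → bucket 7
485 → bucket 1
785 → bucket 1 (collision)
140 → bucket 10
965 → bucket 1 (collision)
742 → bucket 8 (collision)
Final buckets:
0: ∅
1: 485 -> 785 -> 965
2: ∅
3: ∅
4: 854
5: ∅
6: ∅
7: 443
8: 886 -> 742
9: ∅
10: 140
11: ∅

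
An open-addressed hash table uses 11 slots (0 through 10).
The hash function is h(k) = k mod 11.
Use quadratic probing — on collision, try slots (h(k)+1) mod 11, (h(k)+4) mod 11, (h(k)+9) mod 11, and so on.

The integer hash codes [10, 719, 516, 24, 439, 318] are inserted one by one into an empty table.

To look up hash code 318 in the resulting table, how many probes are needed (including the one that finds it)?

10 hashes to 10; slot 10 is free -> place at 10.
719 hashes to 4; slot 4 is free -> place at 4.
516 hashes to 10; 10 taken -> place at 0.
24 hashes to 2; slot 2 is free -> place at 2.
439 hashes to 10; 10,0 taken -> place at 3.
318 hashes to 10; 10,0,3 taken -> place at 8.
Table: [516, ∅, 24, 439, 719, ∅, ∅, ∅, 318, ∅, 10]
Lookup 318: h=10, probe 10,0,3,8 → found at 8.

4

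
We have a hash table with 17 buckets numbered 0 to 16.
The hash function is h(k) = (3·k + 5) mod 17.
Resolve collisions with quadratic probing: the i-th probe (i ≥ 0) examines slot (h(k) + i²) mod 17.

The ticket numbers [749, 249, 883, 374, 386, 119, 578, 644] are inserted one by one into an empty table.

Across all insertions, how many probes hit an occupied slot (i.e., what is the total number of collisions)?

3

749: h=8 → slot 8
249: h=4 → slot 4
883: h=2 → slot 2
374: h=5 → slot 5
386: h=7 → slot 7
119: h=5, probe 5,6 → slot 6
578: h=5, probe 5,6,9 → slot 9
644: h=16 → slot 16
Table: [—, —, 883, —, 249, 374, 119, 386, 749, 578, —, —, —, —, —, —, 644]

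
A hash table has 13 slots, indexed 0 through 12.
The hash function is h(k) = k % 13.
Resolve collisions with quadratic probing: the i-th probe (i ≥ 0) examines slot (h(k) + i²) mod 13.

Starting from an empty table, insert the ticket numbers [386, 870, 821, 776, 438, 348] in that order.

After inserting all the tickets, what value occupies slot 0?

Insert 386: h=9, slot 9 empty => index 9.
Insert 870: h=12, slot 12 empty => index 12.
Insert 821: h=2, slot 2 empty => index 2.
Insert 776: h=9, slot 9 occupied => index 10.
Insert 438: h=9, slots 9,10 occupied => index 0.
Insert 348: h=10, slot 10 occupied => index 11.
Table: [438, —, 821, —, —, —, —, —, —, 386, 776, 348, 870]

438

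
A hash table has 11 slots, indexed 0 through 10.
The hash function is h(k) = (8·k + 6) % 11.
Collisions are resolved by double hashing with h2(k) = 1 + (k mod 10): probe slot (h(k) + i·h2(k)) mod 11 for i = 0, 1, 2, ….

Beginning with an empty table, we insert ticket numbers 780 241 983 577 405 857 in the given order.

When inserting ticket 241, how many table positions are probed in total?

2

780: h=9 -> slot 9
241: h=9, h2=2, probe 9,0 -> slot 0
983: h=5 -> slot 5
577: h=2 -> slot 2
405: h=1 -> slot 1
857: h=9, h2=8, probe 9,6 -> slot 6
Table: [241, 405, 577, ., ., 983, 857, ., ., 780, .]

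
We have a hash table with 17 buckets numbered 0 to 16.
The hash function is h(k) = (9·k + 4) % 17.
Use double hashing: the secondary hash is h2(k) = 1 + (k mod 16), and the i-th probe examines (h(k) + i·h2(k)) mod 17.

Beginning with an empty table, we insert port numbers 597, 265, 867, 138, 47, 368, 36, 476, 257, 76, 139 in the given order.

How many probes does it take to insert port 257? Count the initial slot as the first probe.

597 hashes to 5; slot 5 is free → place at 5.
265 hashes to 9; slot 9 is free → place at 9.
867 hashes to 4; slot 4 is free → place at 4.
138 hashes to 5, h2=11; 5 taken → place at 16.
47 hashes to 2; slot 2 is free → place at 2.
368 hashes to 1; slot 1 is free → place at 1.
36 hashes to 5, h2=5; 5 taken → place at 10.
476 hashes to 4, h2=13; 4 taken → place at 0.
257 hashes to 5, h2=2; 5 taken → place at 7.
76 hashes to 8; slot 8 is free → place at 8.
139 hashes to 14; slot 14 is free → place at 14.
Table: [476, 368, 47, -, 867, 597, -, 257, 76, 265, 36, -, -, -, 139, -, 138]

2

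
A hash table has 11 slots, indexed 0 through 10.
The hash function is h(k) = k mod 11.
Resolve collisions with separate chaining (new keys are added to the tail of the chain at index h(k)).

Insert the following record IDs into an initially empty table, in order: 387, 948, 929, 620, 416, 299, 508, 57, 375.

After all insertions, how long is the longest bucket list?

5

Insert 387: h=2, bucket 2 empty → new chain.
Insert 948: h=2, bucket 2 nonempty → append to chain.
Insert 929: h=5, bucket 5 empty → new chain.
Insert 620: h=4, bucket 4 empty → new chain.
Insert 416: h=9, bucket 9 empty → new chain.
Insert 299: h=2, bucket 2 nonempty → append to chain.
Insert 508: h=2, bucket 2 nonempty → append to chain.
Insert 57: h=2, bucket 2 nonempty → append to chain.
Insert 375: h=1, bucket 1 empty → new chain.
Final buckets:
0: -
1: 375
2: 387 -> 948 -> 299 -> 508 -> 57
3: -
4: 620
5: 929
6: -
7: -
8: -
9: 416
10: -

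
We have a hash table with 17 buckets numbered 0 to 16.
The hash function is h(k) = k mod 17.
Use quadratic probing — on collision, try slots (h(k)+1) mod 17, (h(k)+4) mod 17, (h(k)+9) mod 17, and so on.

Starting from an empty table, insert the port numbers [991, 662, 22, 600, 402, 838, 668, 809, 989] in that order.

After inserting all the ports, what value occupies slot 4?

668

991: h=5 -> slot 5
662: h=16 -> slot 16
22: h=5, probe 5,6 -> slot 6
600: h=5, probe 5,6,9 -> slot 9
402: h=11 -> slot 11
838: h=5, probe 5,6,9,14 -> slot 14
668: h=5, probe 5,6,9,14,4 -> slot 4
809: h=10 -> slot 10
989: h=3 -> slot 3
Table: [-, -, -, 989, 668, 991, 22, -, -, 600, 809, 402, -, -, 838, -, 662]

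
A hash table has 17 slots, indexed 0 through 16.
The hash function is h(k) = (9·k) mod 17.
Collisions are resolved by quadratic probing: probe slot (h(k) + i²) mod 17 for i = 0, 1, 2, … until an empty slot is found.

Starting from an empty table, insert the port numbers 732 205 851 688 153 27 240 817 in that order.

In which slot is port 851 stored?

732 hashes to 9; slot 9 is free => place at 9.
205 hashes to 9; 9 taken => place at 10.
851 hashes to 9; 9,10 taken => place at 13.
688 hashes to 4; slot 4 is free => place at 4.
153 hashes to 0; slot 0 is free => place at 0.
27 hashes to 5; slot 5 is free => place at 5.
240 hashes to 1; slot 1 is free => place at 1.
817 hashes to 9; 9,10,13,1 taken => place at 8.
Table: [153, 240, ∅, ∅, 688, 27, ∅, ∅, 817, 732, 205, ∅, ∅, 851, ∅, ∅, ∅]

13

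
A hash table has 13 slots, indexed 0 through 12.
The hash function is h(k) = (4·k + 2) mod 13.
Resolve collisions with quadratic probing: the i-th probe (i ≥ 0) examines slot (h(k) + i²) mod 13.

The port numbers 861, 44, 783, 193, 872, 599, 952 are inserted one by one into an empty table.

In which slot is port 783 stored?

861 hashes to 1; slot 1 is free => place at 1.
44 hashes to 9; slot 9 is free => place at 9.
783 hashes to 1; 1 taken => place at 2.
193 hashes to 7; slot 7 is free => place at 7.
872 hashes to 6; slot 6 is free => place at 6.
599 hashes to 6; 6,7 taken => place at 10.
952 hashes to 1; 1,2 taken => place at 5.
Table: [-, 861, 783, -, -, 952, 872, 193, -, 44, 599, -, -]

2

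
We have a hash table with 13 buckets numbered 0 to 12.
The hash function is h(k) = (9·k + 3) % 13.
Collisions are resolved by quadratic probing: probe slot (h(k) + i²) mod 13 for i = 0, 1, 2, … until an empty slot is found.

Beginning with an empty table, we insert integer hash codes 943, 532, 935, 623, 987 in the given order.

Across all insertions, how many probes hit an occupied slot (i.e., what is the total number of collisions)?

943: h=1 -> slot 1
532: h=7 -> slot 7
935: h=7, probe 7,8 -> slot 8
623: h=7, probe 7,8,11 -> slot 11
987: h=7, probe 7,8,11,3 -> slot 3
Table: [_, 943, _, 987, _, _, _, 532, 935, _, _, 623, _]

6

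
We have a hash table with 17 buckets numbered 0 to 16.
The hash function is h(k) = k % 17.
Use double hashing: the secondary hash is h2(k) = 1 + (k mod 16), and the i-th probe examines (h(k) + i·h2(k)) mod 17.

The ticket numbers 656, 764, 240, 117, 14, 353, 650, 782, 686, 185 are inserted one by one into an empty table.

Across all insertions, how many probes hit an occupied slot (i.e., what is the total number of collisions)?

1

656 hashes to 10; slot 10 is free => place at 10.
764 hashes to 16; slot 16 is free => place at 16.
240 hashes to 2; slot 2 is free => place at 2.
117 hashes to 15; slot 15 is free => place at 15.
14 hashes to 14; slot 14 is free => place at 14.
353 hashes to 13; slot 13 is free => place at 13.
650 hashes to 4; slot 4 is free => place at 4.
782 hashes to 0; slot 0 is free => place at 0.
686 hashes to 6; slot 6 is free => place at 6.
185 hashes to 15, h2=10; 15 taken => place at 8.
Table: [782, -, 240, -, 650, -, 686, -, 185, -, 656, -, -, 353, 14, 117, 764]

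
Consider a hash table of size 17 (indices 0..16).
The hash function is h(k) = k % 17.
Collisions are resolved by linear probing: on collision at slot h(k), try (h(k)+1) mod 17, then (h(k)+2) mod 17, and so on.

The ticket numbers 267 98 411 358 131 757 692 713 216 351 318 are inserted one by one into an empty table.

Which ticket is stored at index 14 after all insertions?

Insert 267: h=12, slot 12 empty → index 12.
Insert 98: h=13, slot 13 empty → index 13.
Insert 411: h=3, slot 3 empty → index 3.
Insert 358: h=1, slot 1 empty → index 1.
Insert 131: h=12, slots 12,13 occupied → index 14.
Insert 757: h=9, slot 9 empty → index 9.
Insert 692: h=12, slots 12,13,14 occupied → index 15.
Insert 713: h=16, slot 16 empty → index 16.
Insert 216: h=12, slots 12,13,14,15,16 occupied → index 0.
Insert 351: h=11, slot 11 empty → index 11.
Insert 318: h=12, slots 12,13,14,15,16,0,1 occupied → index 2.
Table: [216, 358, 318, 411, ., ., ., ., ., 757, ., 351, 267, 98, 131, 692, 713]

131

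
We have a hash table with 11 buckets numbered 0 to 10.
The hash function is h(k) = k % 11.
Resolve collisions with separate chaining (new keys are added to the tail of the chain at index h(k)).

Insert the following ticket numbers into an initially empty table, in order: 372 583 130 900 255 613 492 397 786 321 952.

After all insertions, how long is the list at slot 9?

372 → bucket 9
583 → bucket 0
130 → bucket 9 (collision)
900 → bucket 9 (collision)
255 → bucket 2
613 → bucket 8
492 → bucket 8 (collision)
397 → bucket 1
786 → bucket 5
321 → bucket 2 (collision)
952 → bucket 6
Final buckets:
0: 583
1: 397
2: 255 -> 321
3: -
4: -
5: 786
6: 952
7: -
8: 613 -> 492
9: 372 -> 130 -> 900
10: -

3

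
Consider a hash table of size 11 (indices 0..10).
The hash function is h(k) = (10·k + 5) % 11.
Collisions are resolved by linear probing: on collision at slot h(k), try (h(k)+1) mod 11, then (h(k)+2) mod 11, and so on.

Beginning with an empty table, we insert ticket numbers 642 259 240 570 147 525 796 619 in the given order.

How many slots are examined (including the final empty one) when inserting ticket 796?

Insert 642: h=1, slot 1 empty => index 1.
Insert 259: h=10, slot 10 empty => index 10.
Insert 240: h=7, slot 7 empty => index 7.
Insert 570: h=7, slot 7 occupied => index 8.
Insert 147: h=1, slot 1 occupied => index 2.
Insert 525: h=8, slot 8 occupied => index 9.
Insert 796: h=1, slots 1,2 occupied => index 3.
Insert 619: h=2, slots 2,3 occupied => index 4.
Table: [-, 642, 147, 796, 619, -, -, 240, 570, 525, 259]

3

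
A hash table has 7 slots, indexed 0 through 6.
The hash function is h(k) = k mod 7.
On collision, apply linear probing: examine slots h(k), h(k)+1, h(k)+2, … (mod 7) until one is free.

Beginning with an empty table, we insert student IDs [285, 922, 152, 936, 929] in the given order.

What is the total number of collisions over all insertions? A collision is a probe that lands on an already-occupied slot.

285: h=5 => slot 5
922: h=5, probe 5,6 => slot 6
152: h=5, probe 5,6,0 => slot 0
936: h=5, probe 5,6,0,1 => slot 1
929: h=5, probe 5,6,0,1,2 => slot 2
Table: [152, 936, 929, ∅, ∅, 285, 922]

10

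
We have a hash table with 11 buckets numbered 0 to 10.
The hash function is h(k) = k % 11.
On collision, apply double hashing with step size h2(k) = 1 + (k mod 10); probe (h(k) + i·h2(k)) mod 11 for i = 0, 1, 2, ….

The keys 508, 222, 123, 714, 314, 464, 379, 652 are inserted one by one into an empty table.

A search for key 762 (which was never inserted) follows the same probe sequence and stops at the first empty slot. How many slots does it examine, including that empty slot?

508 hashes to 2; slot 2 is free -> place at 2.
222 hashes to 2, h2=3; 2 taken -> place at 5.
123 hashes to 2, h2=4; 2 taken -> place at 6.
714 hashes to 10; slot 10 is free -> place at 10.
314 hashes to 6, h2=5; 6 taken -> place at 0.
464 hashes to 2, h2=5; 2 taken -> place at 7.
379 hashes to 5, h2=10; 5 taken -> place at 4.
652 hashes to 3; slot 3 is free -> place at 3.
Table: [314, —, 508, 652, 379, 222, 123, 464, —, —, 714]
Lookup 762: h=3, h2=3, probe 3,6,9 → slot 9 empty, not found.

3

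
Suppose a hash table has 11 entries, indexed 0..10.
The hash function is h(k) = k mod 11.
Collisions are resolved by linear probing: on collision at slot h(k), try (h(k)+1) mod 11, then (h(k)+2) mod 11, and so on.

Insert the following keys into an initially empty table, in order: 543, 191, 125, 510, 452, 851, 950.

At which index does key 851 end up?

Insert 543: h=4, slot 4 empty => index 4.
Insert 191: h=4, slot 4 occupied => index 5.
Insert 125: h=4, slots 4,5 occupied => index 6.
Insert 510: h=4, slots 4,5,6 occupied => index 7.
Insert 452: h=1, slot 1 empty => index 1.
Insert 851: h=4, slots 4,5,6,7 occupied => index 8.
Insert 950: h=4, slots 4,5,6,7,8 occupied => index 9.
Table: [—, 452, —, —, 543, 191, 125, 510, 851, 950, —]

8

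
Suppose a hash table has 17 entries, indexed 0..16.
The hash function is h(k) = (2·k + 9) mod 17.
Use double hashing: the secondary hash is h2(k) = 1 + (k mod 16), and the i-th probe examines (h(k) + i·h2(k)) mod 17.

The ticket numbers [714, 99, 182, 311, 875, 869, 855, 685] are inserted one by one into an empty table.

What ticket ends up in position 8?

714 hashes to 9; slot 9 is free -> place at 9.
99 hashes to 3; slot 3 is free -> place at 3.
182 hashes to 16; slot 16 is free -> place at 16.
311 hashes to 2; slot 2 is free -> place at 2.
875 hashes to 8; slot 8 is free -> place at 8.
869 hashes to 13; slot 13 is free -> place at 13.
855 hashes to 2, h2=8; 2 taken -> place at 10.
685 hashes to 2, h2=14; 2,16,13,10 taken -> place at 7.
Table: [∅, ∅, 311, 99, ∅, ∅, ∅, 685, 875, 714, 855, ∅, ∅, 869, ∅, ∅, 182]

875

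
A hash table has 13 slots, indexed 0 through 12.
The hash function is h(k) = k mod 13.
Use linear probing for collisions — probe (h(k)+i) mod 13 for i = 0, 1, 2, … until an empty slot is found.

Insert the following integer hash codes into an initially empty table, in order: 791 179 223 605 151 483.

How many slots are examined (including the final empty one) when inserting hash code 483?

2

Insert 791: h=11, slot 11 empty → index 11.
Insert 179: h=10, slot 10 empty → index 10.
Insert 223: h=2, slot 2 empty → index 2.
Insert 605: h=7, slot 7 empty → index 7.
Insert 151: h=8, slot 8 empty → index 8.
Insert 483: h=2, slot 2 occupied → index 3.
Table: [—, —, 223, 483, —, —, —, 605, 151, —, 179, 791, —]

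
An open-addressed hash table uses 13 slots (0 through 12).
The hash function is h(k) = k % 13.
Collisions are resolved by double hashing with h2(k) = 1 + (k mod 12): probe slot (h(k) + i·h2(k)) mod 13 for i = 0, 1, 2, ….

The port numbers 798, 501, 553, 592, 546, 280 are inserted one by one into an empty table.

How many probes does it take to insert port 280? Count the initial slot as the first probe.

798 hashes to 5; slot 5 is free => place at 5.
501 hashes to 7; slot 7 is free => place at 7.
553 hashes to 7, h2=2; 7 taken => place at 9.
592 hashes to 7, h2=5; 7 taken => place at 12.
546 hashes to 0; slot 0 is free => place at 0.
280 hashes to 7, h2=5; 7,12 taken => place at 4.
Table: [546, -, -, -, 280, 798, -, 501, -, 553, -, -, 592]

3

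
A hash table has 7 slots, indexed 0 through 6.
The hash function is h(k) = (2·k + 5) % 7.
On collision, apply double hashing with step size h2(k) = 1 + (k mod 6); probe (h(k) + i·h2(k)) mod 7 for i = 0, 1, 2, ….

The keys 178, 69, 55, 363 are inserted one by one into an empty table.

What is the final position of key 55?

5

178: h=4 → slot 4
69: h=3 → slot 3
55: h=3, h2=2, probe 3,5 → slot 5
363: h=3, h2=4, probe 3,0 → slot 0
Table: [363, _, _, 69, 178, 55, _]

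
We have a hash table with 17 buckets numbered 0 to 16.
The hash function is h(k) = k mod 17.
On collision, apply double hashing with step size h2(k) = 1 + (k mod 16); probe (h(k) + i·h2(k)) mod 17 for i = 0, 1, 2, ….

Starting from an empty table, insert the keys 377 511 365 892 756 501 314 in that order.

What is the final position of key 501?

377: h=3 → slot 3
511: h=1 → slot 1
365: h=8 → slot 8
892: h=8, h2=13, probe 8,4 → slot 4
756: h=8, h2=5, probe 8,13 → slot 13
501: h=8, h2=6, probe 8,14 → slot 14
314: h=8, h2=11, probe 8,2 → slot 2
Table: [∅, 511, 314, 377, 892, ∅, ∅, ∅, 365, ∅, ∅, ∅, ∅, 756, 501, ∅, ∅]

14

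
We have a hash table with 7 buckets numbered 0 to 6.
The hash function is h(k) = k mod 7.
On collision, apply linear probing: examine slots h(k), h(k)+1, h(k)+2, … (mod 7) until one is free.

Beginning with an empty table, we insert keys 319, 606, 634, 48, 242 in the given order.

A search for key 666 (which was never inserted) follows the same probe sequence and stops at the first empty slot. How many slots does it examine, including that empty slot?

2

Insert 319: h=4, slot 4 empty -> index 4.
Insert 606: h=4, slot 4 occupied -> index 5.
Insert 634: h=4, slots 4,5 occupied -> index 6.
Insert 48: h=6, slot 6 occupied -> index 0.
Insert 242: h=4, slots 4,5,6,0 occupied -> index 1.
Table: [48, 242, -, -, 319, 606, 634]
Lookup 666: h=1, probe 1,2 → slot 2 empty, not found.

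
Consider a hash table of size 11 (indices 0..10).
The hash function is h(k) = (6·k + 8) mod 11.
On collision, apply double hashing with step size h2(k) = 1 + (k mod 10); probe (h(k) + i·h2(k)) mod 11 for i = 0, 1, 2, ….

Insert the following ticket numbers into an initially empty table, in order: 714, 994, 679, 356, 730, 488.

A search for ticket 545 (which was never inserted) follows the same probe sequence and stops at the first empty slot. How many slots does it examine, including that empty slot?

4

714 hashes to 2; slot 2 is free → place at 2.
994 hashes to 10; slot 10 is free → place at 10.
679 hashes to 1; slot 1 is free → place at 1.
356 hashes to 10, h2=7; 10 taken → place at 6.
730 hashes to 10, h2=1; 10 taken → place at 0.
488 hashes to 10, h2=9; 10 taken → place at 8.
Table: [730, 679, 714, ∅, ∅, ∅, 356, ∅, 488, ∅, 994]
Lookup 545: h=0, h2=6, probe 0,6,1,7 → slot 7 empty, not found.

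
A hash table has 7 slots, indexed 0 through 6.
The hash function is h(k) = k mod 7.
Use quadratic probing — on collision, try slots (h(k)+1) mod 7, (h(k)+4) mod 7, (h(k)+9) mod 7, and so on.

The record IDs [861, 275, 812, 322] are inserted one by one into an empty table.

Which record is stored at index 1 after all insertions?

812

861: h=0 -> slot 0
275: h=2 -> slot 2
812: h=0, probe 0,1 -> slot 1
322: h=0, probe 0,1,4 -> slot 4
Table: [861, 812, 275, ∅, 322, ∅, ∅]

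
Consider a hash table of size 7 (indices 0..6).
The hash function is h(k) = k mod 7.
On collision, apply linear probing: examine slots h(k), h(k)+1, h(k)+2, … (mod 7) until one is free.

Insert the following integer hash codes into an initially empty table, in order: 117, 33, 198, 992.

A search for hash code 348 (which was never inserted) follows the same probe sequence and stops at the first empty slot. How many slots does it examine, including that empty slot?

117: h=5 → slot 5
33: h=5, probe 5,6 → slot 6
198: h=2 → slot 2
992: h=5, probe 5,6,0 → slot 0
Table: [992, -, 198, -, -, 117, 33]
Lookup 348: h=5, probe 5,6,0,1 → slot 1 empty, not found.

4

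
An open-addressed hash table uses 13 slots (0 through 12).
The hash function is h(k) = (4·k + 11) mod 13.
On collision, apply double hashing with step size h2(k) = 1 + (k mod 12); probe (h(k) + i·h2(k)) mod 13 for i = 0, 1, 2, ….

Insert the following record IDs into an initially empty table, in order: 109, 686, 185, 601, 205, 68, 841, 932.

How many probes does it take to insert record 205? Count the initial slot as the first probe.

3

Insert 109: h=5, slot 5 empty => index 5.
Insert 686: h=12, slot 12 empty => index 12.
Insert 185: h=10, slot 10 empty => index 10.
Insert 601: h=10, h2=2, slots 10,12 occupied => index 1.
Insert 205: h=12, h2=2, slots 12,1 occupied => index 3.
Insert 68: h=10, h2=9, slot 10 occupied => index 6.
Insert 841: h=8, slot 8 empty => index 8.
Insert 932: h=8, h2=9, slot 8 occupied => index 4.
Table: [∅, 601, ∅, 205, 932, 109, 68, ∅, 841, ∅, 185, ∅, 686]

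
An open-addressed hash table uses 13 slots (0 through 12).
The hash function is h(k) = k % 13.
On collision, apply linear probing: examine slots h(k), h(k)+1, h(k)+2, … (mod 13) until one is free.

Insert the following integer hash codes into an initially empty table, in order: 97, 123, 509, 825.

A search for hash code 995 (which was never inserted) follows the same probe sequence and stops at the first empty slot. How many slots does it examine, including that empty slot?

Insert 97: h=6, slot 6 empty -> index 6.
Insert 123: h=6, slot 6 occupied -> index 7.
Insert 509: h=2, slot 2 empty -> index 2.
Insert 825: h=6, slots 6,7 occupied -> index 8.
Table: [-, -, 509, -, -, -, 97, 123, 825, -, -, -, -]
Lookup 995: h=7, probe 7,8,9 → slot 9 empty, not found.

3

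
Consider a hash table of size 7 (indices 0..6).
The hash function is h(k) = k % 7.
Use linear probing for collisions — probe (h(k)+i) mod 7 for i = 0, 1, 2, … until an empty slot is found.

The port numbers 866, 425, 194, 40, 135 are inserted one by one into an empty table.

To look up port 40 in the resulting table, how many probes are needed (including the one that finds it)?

4

866: h=5 => slot 5
425: h=5, probe 5,6 => slot 6
194: h=5, probe 5,6,0 => slot 0
40: h=5, probe 5,6,0,1 => slot 1
135: h=2 => slot 2
Table: [194, 40, 135, —, —, 866, 425]
Lookup 40: h=5, probe 5,6,0,1 → found at 1.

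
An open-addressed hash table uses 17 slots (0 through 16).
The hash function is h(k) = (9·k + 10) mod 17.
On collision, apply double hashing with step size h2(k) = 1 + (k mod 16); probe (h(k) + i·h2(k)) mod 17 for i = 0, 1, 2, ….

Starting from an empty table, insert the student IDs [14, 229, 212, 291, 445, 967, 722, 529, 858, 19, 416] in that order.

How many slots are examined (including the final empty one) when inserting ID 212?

2

14 hashes to 0; slot 0 is free -> place at 0.
229 hashes to 14; slot 14 is free -> place at 14.
212 hashes to 14, h2=5; 14 taken -> place at 2.
291 hashes to 11; slot 11 is free -> place at 11.
445 hashes to 3; slot 3 is free -> place at 3.
967 hashes to 9; slot 9 is free -> place at 9.
722 hashes to 14, h2=3; 14,0,3 taken -> place at 6.
529 hashes to 11, h2=2; 11 taken -> place at 13.
858 hashes to 14, h2=11; 14 taken -> place at 8.
19 hashes to 11, h2=4; 11 taken -> place at 15.
416 hashes to 14, h2=1; 14,15 taken -> place at 16.
Table: [14, -, 212, 445, -, -, 722, -, 858, 967, -, 291, -, 529, 229, 19, 416]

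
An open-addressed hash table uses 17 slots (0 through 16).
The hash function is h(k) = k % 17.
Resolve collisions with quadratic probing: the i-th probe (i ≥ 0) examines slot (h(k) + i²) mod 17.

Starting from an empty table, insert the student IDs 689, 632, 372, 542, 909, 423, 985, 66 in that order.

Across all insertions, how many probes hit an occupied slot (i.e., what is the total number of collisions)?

7

Insert 689: h=9, slot 9 empty → index 9.
Insert 632: h=3, slot 3 empty → index 3.
Insert 372: h=15, slot 15 empty → index 15.
Insert 542: h=15, slot 15 occupied → index 16.
Insert 909: h=8, slot 8 empty → index 8.
Insert 423: h=15, slots 15,16 occupied → index 2.
Insert 985: h=16, slot 16 occupied → index 0.
Insert 66: h=15, slots 15,16,2 occupied → index 7.
Table: [985, —, 423, 632, —, —, —, 66, 909, 689, —, —, —, —, —, 372, 542]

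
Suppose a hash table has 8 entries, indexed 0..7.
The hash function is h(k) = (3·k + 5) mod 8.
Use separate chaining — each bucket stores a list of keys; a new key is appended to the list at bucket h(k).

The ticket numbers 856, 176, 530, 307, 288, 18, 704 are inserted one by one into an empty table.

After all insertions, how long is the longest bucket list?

4

856 -> bucket 5
176 -> bucket 5 (collision)
530 -> bucket 3
307 -> bucket 6
288 -> bucket 5 (collision)
18 -> bucket 3 (collision)
704 -> bucket 5 (collision)
Final buckets:
0: .
1: .
2: .
3: 530 -> 18
4: .
5: 856 -> 176 -> 288 -> 704
6: 307
7: .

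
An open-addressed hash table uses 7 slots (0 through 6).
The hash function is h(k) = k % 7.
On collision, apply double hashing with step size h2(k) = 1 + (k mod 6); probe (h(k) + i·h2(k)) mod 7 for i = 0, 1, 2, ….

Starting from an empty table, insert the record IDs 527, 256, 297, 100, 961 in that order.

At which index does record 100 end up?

0

527 hashes to 2; slot 2 is free => place at 2.
256 hashes to 4; slot 4 is free => place at 4.
297 hashes to 3; slot 3 is free => place at 3.
100 hashes to 2, h2=5; 2 taken => place at 0.
961 hashes to 2, h2=2; 2,4 taken => place at 6.
Table: [100, -, 527, 297, 256, -, 961]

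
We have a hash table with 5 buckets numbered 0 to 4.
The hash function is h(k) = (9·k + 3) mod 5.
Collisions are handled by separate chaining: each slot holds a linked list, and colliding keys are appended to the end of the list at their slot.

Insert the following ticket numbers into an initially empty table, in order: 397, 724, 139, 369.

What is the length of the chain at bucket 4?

3

Insert 397: h=1, bucket 1 empty -> new chain.
Insert 724: h=4, bucket 4 empty -> new chain.
Insert 139: h=4, bucket 4 nonempty -> append to chain.
Insert 369: h=4, bucket 4 nonempty -> append to chain.
Final buckets:
0: ∅
1: 397
2: ∅
3: ∅
4: 724 -> 139 -> 369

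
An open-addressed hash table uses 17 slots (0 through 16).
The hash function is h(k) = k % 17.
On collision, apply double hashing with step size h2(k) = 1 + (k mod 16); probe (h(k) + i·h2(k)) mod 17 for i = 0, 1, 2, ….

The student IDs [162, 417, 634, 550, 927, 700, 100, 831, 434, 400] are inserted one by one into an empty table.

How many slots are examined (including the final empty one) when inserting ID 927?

Insert 162: h=9, slot 9 empty -> index 9.
Insert 417: h=9, h2=2, slot 9 occupied -> index 11.
Insert 634: h=5, slot 5 empty -> index 5.
Insert 550: h=6, slot 6 empty -> index 6.
Insert 927: h=9, h2=16, slot 9 occupied -> index 8.
Insert 700: h=3, slot 3 empty -> index 3.
Insert 100: h=15, slot 15 empty -> index 15.
Insert 831: h=15, h2=16, slot 15 occupied -> index 14.
Insert 434: h=9, h2=3, slot 9 occupied -> index 12.
Insert 400: h=9, h2=1, slot 9 occupied -> index 10.
Table: [—, —, —, 700, —, 634, 550, —, 927, 162, 400, 417, 434, —, 831, 100, —]

2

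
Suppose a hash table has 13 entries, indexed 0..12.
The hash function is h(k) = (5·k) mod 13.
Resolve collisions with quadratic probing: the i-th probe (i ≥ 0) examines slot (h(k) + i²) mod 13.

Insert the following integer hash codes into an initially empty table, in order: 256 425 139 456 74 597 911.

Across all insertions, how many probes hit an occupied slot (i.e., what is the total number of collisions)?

Insert 256: h=6, slot 6 empty -> index 6.
Insert 425: h=6, slot 6 occupied -> index 7.
Insert 139: h=6, slots 6,7 occupied -> index 10.
Insert 456: h=5, slot 5 empty -> index 5.
Insert 74: h=6, slots 6,7,10 occupied -> index 2.
Insert 597: h=8, slot 8 empty -> index 8.
Insert 911: h=5, slots 5,6 occupied -> index 9.
Table: [∅, ∅, 74, ∅, ∅, 456, 256, 425, 597, 911, 139, ∅, ∅]

8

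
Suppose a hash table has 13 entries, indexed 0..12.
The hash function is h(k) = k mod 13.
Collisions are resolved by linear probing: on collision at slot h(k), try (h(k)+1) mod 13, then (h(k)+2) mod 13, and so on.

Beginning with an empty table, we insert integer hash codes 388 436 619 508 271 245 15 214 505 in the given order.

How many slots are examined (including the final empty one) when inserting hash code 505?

6

Insert 388: h=11, slot 11 empty => index 11.
Insert 436: h=7, slot 7 empty => index 7.
Insert 619: h=8, slot 8 empty => index 8.
Insert 508: h=1, slot 1 empty => index 1.
Insert 271: h=11, slot 11 occupied => index 12.
Insert 245: h=11, slots 11,12 occupied => index 0.
Insert 15: h=2, slot 2 empty => index 2.
Insert 214: h=6, slot 6 empty => index 6.
Insert 505: h=11, slots 11,12,0,1,2 occupied => index 3.
Table: [245, 508, 15, 505, ∅, ∅, 214, 436, 619, ∅, ∅, 388, 271]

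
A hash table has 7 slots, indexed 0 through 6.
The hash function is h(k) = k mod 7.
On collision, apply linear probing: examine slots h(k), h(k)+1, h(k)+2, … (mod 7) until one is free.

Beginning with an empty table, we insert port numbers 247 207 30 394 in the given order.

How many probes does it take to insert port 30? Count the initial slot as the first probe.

2

Insert 247: h=2, slot 2 empty => index 2.
Insert 207: h=4, slot 4 empty => index 4.
Insert 30: h=2, slot 2 occupied => index 3.
Insert 394: h=2, slots 2,3,4 occupied => index 5.
Table: [., ., 247, 30, 207, 394, .]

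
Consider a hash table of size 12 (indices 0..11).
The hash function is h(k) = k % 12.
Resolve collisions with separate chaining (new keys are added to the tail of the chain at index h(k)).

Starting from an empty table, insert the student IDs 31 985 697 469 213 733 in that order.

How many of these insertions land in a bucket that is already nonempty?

3

Insert 31: h=7, bucket 7 empty → new chain.
Insert 985: h=1, bucket 1 empty → new chain.
Insert 697: h=1, bucket 1 nonempty → append to chain.
Insert 469: h=1, bucket 1 nonempty → append to chain.
Insert 213: h=9, bucket 9 empty → new chain.
Insert 733: h=1, bucket 1 nonempty → append to chain.
Final buckets:
0: -
1: 985 -> 697 -> 469 -> 733
2: -
3: -
4: -
5: -
6: -
7: 31
8: -
9: 213
10: -
11: -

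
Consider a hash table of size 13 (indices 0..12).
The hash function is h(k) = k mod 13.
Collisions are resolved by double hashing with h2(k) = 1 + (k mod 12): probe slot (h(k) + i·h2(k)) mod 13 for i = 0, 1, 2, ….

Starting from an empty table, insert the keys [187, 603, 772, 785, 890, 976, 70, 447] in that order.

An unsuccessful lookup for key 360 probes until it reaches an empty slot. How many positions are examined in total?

4

187: h=5 → slot 5
603: h=5, h2=4, probe 5,9 → slot 9
772: h=5, h2=5, probe 5,10 → slot 10
785: h=5, h2=6, probe 5,11 → slot 11
890: h=6 → slot 6
976: h=1 → slot 1
70: h=5, h2=11, probe 5,3 → slot 3
447: h=5, h2=4, probe 5,9,0 → slot 0
Table: [447, 976, _, 70, _, 187, 890, _, _, 603, 772, 785, _]
Lookup 360: h=9, h2=1, probe 9,10,11,12 → slot 12 empty, not found.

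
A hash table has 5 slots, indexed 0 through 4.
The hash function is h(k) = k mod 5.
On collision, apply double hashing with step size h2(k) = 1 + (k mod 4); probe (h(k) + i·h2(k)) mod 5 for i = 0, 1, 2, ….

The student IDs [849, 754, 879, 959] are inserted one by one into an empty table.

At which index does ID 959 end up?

849: h=4 → slot 4
754: h=4, h2=3, probe 4,2 → slot 2
879: h=4, h2=4, probe 4,3 → slot 3
959: h=4, h2=4, probe 4,3,2,1 → slot 1
Table: [_, 959, 754, 879, 849]

1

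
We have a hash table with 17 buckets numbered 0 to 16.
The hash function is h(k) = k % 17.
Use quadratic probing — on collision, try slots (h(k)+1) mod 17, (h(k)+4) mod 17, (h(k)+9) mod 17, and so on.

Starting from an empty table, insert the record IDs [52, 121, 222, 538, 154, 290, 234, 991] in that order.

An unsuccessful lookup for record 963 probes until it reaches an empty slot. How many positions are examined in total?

52 hashes to 1; slot 1 is free → place at 1.
121 hashes to 2; slot 2 is free → place at 2.
222 hashes to 1; 1,2 taken → place at 5.
538 hashes to 11; slot 11 is free → place at 11.
154 hashes to 1; 1,2,5 taken → place at 10.
290 hashes to 1; 1,2,5,10 taken → place at 0.
234 hashes to 13; slot 13 is free → place at 13.
991 hashes to 5; 5 taken → place at 6.
Table: [290, 52, 121, ., ., 222, 991, ., ., ., 154, 538, ., 234, ., ., .]
Lookup 963: h=11, probe 11,12 → slot 12 empty, not found.

2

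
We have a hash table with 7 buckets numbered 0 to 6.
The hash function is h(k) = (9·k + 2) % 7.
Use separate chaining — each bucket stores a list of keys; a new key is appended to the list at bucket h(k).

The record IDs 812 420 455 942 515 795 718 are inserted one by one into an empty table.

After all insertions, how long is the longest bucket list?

4

Insert 812: h=2, bucket 2 empty → new chain.
Insert 420: h=2, bucket 2 nonempty → append to chain.
Insert 455: h=2, bucket 2 nonempty → append to chain.
Insert 942: h=3, bucket 3 empty → new chain.
Insert 515: h=3, bucket 3 nonempty → append to chain.
Insert 795: h=3, bucket 3 nonempty → append to chain.
Insert 718: h=3, bucket 3 nonempty → append to chain.
Final buckets:
0: .
1: .
2: 812 -> 420 -> 455
3: 942 -> 515 -> 795 -> 718
4: .
5: .
6: .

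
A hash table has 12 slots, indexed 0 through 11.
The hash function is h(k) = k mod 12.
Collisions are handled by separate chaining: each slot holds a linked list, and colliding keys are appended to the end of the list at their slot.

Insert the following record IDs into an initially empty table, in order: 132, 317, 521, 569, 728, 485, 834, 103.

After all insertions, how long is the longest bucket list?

4

Insert 132: h=0, bucket 0 empty → new chain.
Insert 317: h=5, bucket 5 empty → new chain.
Insert 521: h=5, bucket 5 nonempty → append to chain.
Insert 569: h=5, bucket 5 nonempty → append to chain.
Insert 728: h=8, bucket 8 empty → new chain.
Insert 485: h=5, bucket 5 nonempty → append to chain.
Insert 834: h=6, bucket 6 empty → new chain.
Insert 103: h=7, bucket 7 empty → new chain.
Final buckets:
0: 132
1: _
2: _
3: _
4: _
5: 317 -> 521 -> 569 -> 485
6: 834
7: 103
8: 728
9: _
10: _
11: _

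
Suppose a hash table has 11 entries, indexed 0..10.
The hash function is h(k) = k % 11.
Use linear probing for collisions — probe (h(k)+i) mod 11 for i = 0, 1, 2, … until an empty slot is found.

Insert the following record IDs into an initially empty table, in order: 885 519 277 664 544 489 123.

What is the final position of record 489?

7

885 hashes to 5; slot 5 is free -> place at 5.
519 hashes to 2; slot 2 is free -> place at 2.
277 hashes to 2; 2 taken -> place at 3.
664 hashes to 4; slot 4 is free -> place at 4.
544 hashes to 5; 5 taken -> place at 6.
489 hashes to 5; 5,6 taken -> place at 7.
123 hashes to 2; 2,3,4,5,6,7 taken -> place at 8.
Table: [_, _, 519, 277, 664, 885, 544, 489, 123, _, _]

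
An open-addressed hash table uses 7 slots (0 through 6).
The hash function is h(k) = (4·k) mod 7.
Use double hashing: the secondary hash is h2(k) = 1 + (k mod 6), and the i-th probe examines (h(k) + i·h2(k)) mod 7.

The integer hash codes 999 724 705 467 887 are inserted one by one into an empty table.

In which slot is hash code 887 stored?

2

Insert 999: h=6, slot 6 empty -> index 6.
Insert 724: h=5, slot 5 empty -> index 5.
Insert 705: h=6, h2=4, slot 6 occupied -> index 3.
Insert 467: h=6, h2=6, slots 6,5 occupied -> index 4.
Insert 887: h=6, h2=6, slots 6,5,4,3 occupied -> index 2.
Table: [∅, ∅, 887, 705, 467, 724, 999]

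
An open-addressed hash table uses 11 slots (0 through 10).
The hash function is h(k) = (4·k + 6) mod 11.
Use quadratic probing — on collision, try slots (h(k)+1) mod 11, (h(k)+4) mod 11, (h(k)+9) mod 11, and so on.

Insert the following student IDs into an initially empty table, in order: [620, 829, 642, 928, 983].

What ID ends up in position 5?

983

620: h=0 -> slot 0
829: h=0, probe 0,1 -> slot 1
642: h=0, probe 0,1,4 -> slot 4
928: h=0, probe 0,1,4,9 -> slot 9
983: h=0, probe 0,1,4,9,5 -> slot 5
Table: [620, 829, ∅, ∅, 642, 983, ∅, ∅, ∅, 928, ∅]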